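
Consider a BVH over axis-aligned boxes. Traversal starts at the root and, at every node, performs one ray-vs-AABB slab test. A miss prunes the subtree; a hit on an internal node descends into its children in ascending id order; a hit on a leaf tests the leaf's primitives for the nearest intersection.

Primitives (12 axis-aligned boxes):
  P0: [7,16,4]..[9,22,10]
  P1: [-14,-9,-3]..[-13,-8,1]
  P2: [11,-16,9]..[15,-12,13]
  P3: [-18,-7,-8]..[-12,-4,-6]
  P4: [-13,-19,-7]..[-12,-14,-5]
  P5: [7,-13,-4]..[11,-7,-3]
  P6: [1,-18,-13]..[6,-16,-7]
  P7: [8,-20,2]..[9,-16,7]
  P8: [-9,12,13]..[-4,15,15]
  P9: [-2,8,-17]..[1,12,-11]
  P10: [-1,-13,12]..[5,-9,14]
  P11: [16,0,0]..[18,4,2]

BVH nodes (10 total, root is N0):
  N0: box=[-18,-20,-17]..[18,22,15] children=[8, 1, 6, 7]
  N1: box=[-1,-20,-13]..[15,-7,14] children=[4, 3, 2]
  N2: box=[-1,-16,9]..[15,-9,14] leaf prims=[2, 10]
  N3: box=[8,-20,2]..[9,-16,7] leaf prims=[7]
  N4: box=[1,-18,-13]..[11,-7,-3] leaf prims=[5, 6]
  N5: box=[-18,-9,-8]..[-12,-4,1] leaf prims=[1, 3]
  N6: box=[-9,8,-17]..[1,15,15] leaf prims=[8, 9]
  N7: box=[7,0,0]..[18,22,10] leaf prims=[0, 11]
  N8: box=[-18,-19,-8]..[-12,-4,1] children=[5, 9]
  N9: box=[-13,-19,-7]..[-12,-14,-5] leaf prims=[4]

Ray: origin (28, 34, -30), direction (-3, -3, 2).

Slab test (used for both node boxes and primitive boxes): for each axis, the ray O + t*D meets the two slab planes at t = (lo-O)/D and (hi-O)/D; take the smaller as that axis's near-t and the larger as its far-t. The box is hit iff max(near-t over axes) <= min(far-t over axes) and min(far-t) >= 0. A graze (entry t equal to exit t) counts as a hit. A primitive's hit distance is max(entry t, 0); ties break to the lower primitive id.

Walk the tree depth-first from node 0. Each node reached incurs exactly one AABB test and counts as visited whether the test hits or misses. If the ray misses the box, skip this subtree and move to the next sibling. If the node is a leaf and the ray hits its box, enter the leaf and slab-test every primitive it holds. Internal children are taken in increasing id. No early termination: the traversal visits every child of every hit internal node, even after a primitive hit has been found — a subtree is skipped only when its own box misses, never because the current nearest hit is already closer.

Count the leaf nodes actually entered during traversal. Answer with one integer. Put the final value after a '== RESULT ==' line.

Trace the traversal:
N0 x:[10/3,46/3] y:[4,18] z:[13/2,45/2] -> hit [13/2,46/3], descend [1, 6, 7, 8]
  N1 x:[13/3,29/3] y:[41/3,18] z:[17/2,22] -> miss, prune
  N6 x:[9,37/3] y:[19/3,26/3] z:[13/2,45/2] -> miss, prune
  N7 x:[10/3,7] y:[4,34/3] z:[15,20] -> miss, prune
  N8 x:[40/3,46/3] y:[38/3,53/3] z:[11,31/2] -> hit [40/3,46/3], descend [5, 9]
    N5 x:[40/3,46/3] y:[38/3,43/3] z:[11,31/2] -> hit [40/3,43/3] leaf, test {P1@t=14, P3(miss)}
    N9 x:[40/3,41/3] y:[16,53/3] z:[23/2,25/2] -> miss, prune

7 AABB tests over nodes [0, 1, 6, 7, 8, 5, 9]; 1 leaf entered; closest P1.

== RESULT ==
1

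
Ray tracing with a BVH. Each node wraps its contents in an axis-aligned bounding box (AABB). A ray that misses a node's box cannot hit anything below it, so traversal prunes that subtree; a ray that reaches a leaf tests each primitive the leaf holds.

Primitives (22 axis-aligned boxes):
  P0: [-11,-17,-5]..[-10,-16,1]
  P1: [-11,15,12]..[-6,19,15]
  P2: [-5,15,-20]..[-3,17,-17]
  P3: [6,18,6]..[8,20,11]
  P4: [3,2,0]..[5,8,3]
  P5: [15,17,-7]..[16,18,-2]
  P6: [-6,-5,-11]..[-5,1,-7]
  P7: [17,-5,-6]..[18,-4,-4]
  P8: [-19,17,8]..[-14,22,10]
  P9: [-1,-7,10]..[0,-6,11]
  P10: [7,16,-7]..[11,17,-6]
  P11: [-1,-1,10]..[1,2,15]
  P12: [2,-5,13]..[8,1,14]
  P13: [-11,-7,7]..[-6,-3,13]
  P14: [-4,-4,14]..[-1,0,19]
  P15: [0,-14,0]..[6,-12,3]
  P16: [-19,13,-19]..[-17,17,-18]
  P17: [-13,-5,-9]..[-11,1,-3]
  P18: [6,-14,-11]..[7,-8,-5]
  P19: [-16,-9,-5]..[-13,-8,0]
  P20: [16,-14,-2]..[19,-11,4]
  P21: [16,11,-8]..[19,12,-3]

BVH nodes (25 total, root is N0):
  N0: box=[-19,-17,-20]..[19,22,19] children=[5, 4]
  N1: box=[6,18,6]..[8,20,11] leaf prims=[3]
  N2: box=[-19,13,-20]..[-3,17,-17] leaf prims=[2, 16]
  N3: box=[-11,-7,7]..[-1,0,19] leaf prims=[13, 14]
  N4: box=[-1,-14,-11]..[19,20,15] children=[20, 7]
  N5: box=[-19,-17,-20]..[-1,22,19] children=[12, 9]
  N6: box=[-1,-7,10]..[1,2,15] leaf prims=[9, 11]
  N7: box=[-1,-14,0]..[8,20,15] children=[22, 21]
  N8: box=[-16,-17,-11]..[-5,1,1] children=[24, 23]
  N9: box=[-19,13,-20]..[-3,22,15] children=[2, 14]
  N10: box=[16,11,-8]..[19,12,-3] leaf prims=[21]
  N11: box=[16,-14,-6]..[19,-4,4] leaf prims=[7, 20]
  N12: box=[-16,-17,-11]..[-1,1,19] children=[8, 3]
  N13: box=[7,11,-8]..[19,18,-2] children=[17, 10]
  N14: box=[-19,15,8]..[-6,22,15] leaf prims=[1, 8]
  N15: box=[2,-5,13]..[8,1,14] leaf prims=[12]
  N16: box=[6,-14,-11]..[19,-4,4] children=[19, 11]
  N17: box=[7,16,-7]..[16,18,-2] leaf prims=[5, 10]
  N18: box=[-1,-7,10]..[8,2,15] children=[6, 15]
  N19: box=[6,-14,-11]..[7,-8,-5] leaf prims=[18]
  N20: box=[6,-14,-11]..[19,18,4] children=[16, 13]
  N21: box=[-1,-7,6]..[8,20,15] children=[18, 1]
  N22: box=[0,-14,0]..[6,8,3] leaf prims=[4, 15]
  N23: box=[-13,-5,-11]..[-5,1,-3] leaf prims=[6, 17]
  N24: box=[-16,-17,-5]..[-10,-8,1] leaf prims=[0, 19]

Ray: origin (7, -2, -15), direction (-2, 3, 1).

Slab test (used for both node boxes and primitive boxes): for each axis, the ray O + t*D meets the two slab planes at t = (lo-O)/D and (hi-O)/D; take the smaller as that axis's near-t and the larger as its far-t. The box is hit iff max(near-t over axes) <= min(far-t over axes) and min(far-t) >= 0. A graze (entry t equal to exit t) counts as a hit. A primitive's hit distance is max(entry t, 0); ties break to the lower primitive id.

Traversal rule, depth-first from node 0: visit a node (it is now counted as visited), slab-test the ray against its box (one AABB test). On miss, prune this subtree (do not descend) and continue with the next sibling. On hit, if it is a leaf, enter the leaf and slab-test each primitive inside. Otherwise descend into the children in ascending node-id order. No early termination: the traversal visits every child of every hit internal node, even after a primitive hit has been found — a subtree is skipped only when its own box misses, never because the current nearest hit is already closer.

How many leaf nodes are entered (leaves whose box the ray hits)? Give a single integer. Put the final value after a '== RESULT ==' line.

Walk:
N0 x:[-6,13] y:[-5,8] z:[-5,34] -> hit [-5,8], descend [4, 5]
  N4 x:[-6,4] y:[-4,22/3] z:[4,30] -> hit [4,4], descend [7, 20]
    N7 x:[-1/2,4] y:[-4,22/3] z:[15,30] -> miss, prune
    N20 x:[-6,1/2] y:[-4,20/3] z:[4,19] -> miss, prune
  N5 x:[4,13] y:[-5,8] z:[-5,34] -> hit [4,8], descend [9, 12]
    N9 x:[5,13] y:[5,8] z:[-5,30] -> hit [5,8], descend [2, 14]
      N2 x:[5,13] y:[5,19/3] z:[-5,-2] -> miss, prune
      N14 x:[13/2,13] y:[17/3,8] z:[23,30] -> miss, prune
    N12 x:[4,23/2] y:[-5,1] z:[4,34] -> miss, prune

Visited [0, 4, 7, 20, 5, 9, 2, 14, 12]. Tests: 9 box, 0 leaf. Nearest: miss.

== RESULT ==
0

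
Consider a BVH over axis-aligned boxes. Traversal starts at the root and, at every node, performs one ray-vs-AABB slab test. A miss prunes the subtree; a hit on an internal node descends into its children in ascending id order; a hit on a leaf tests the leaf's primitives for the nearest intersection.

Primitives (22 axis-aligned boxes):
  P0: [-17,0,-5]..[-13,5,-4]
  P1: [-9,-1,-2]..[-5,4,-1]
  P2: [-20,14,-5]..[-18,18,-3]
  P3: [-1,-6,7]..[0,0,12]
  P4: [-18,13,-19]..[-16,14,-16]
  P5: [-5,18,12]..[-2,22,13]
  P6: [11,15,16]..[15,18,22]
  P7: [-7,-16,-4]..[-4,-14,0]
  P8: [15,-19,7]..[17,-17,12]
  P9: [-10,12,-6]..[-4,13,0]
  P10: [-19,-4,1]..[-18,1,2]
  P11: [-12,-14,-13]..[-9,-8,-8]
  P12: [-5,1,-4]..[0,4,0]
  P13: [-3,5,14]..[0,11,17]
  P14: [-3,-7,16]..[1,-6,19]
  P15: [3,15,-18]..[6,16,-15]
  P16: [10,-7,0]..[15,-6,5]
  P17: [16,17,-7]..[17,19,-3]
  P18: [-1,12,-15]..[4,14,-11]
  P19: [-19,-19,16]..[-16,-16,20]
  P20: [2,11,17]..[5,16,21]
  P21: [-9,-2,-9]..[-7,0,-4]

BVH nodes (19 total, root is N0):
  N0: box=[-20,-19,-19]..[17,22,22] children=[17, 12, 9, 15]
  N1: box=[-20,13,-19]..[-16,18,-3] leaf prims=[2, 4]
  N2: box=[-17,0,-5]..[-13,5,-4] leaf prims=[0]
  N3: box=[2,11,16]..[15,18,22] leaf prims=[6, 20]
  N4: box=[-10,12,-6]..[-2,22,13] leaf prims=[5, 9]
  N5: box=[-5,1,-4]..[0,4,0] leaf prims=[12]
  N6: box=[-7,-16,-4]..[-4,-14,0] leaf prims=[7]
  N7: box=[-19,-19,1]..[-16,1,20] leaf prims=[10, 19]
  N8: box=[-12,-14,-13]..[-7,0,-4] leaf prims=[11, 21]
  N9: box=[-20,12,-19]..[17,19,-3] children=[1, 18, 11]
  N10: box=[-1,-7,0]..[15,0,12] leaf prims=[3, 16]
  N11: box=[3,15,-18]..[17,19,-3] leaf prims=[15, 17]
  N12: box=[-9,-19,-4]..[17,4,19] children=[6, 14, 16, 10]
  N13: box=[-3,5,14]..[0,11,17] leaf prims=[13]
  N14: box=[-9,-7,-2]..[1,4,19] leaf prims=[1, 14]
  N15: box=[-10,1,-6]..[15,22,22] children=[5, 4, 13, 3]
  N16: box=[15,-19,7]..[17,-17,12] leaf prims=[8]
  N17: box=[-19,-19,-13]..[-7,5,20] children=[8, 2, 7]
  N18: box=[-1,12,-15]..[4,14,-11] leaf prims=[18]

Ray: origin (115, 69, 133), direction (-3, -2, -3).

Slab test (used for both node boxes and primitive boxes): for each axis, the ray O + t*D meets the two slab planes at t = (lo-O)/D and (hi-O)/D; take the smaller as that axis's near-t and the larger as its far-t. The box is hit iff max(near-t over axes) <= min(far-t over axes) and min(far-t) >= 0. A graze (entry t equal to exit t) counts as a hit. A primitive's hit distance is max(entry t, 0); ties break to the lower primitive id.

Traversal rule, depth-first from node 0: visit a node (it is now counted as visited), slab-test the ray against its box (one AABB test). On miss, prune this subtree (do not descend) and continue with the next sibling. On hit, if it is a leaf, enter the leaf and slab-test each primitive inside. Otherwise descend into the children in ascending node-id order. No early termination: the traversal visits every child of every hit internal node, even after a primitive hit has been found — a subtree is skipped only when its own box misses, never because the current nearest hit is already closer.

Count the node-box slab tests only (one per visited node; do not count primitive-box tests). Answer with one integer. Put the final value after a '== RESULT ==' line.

Traverse from the root:
N0 x:[98/3,45] y:[47/2,44] z:[37,152/3] -> hit [37,44], descend [9, 12, 15, 17]
  N9 x:[98/3,45] y:[25,57/2] z:[136/3,152/3] -> miss, prune
  N12 x:[98/3,124/3] y:[65/2,44] z:[38,137/3] -> hit [38,124/3], descend [6, 10, 14, 16]
    N6 x:[119/3,122/3] y:[83/2,85/2] z:[133/3,137/3] -> miss, prune
    N10 x:[100/3,116/3] y:[69/2,38] z:[121/3,133/3] -> miss, prune
    N14 x:[38,124/3] y:[65/2,38] z:[38,45] -> hit [38,38] leaf, test {P1(miss), P14@t=38}
    N16 x:[98/3,100/3] y:[43,44] z:[121/3,42] -> miss, prune
  N15 x:[100/3,125/3] y:[47/2,34] z:[37,139/3] -> miss, prune
  N17 x:[122/3,134/3] y:[32,44] z:[113/3,146/3] -> hit [122/3,44], descend [2, 7, 8]
    N2 x:[128/3,44] y:[32,69/2] z:[137/3,46] -> miss, prune
    N7 x:[131/3,134/3] y:[34,44] z:[113/3,44] -> hit [131/3,44] leaf, test {P10(miss), P19(miss)}
    N8 x:[122/3,127/3] y:[69/2,83/2] z:[137/3,146/3] -> miss, prune

12 AABB tests over nodes [0, 9, 12, 6, 10, 14, 16, 15, 17, 2, 7, 8]; 2 leaves entered; closest P14.

== RESULT ==
12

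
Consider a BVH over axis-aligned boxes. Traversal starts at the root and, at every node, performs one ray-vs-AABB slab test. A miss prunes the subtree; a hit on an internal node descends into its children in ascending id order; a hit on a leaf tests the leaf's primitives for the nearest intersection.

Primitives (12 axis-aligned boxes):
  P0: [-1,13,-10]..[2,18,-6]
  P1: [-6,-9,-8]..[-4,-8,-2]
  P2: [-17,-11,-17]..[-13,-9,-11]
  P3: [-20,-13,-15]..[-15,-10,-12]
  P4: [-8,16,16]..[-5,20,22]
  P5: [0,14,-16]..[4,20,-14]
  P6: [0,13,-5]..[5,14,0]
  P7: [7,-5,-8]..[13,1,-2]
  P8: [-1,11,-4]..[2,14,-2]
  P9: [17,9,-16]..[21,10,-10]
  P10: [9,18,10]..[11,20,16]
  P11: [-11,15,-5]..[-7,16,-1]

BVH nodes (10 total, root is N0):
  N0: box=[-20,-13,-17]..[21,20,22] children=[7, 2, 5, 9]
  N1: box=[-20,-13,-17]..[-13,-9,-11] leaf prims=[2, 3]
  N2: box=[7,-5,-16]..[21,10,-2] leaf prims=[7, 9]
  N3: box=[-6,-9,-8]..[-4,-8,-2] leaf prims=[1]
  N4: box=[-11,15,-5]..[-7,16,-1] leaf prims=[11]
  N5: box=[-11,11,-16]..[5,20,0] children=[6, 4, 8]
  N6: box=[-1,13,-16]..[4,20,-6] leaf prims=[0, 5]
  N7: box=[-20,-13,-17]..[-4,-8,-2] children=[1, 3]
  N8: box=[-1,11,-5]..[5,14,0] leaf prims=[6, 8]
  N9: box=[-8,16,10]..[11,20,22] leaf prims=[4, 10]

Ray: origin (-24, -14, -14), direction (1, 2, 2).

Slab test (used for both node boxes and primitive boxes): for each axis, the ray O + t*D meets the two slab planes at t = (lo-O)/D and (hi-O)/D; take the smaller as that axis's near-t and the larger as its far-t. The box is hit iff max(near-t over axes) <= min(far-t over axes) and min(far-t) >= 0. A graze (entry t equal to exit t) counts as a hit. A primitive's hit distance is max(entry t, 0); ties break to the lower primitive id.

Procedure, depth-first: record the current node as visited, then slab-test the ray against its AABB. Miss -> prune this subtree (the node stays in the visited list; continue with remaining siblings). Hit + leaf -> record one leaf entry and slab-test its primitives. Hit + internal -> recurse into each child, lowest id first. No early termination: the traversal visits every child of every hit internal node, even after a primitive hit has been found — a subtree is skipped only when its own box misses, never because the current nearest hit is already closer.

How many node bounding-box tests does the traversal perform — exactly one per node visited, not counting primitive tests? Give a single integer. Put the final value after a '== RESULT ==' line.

Traverse from the root:
N0 x:[4,45] y:[1/2,17] z:[-3/2,18] -> hit [4,17], descend [2, 5, 7, 9]
  N2 x:[31,45] y:[9/2,12] z:[-1,6] -> miss, prune
  N5 x:[13,29] y:[25/2,17] z:[-1,7] -> miss, prune
  N7 x:[4,20] y:[1/2,3] z:[-3/2,6] -> miss, prune
  N9 x:[16,35] y:[15,17] z:[12,18] -> hit [16,17] leaf, test {P4@t=16, P10(miss)}

order=[0, 2, 5, 7, 9]  |boxes|=5  |leaves|=1  hit=P4

== RESULT ==
5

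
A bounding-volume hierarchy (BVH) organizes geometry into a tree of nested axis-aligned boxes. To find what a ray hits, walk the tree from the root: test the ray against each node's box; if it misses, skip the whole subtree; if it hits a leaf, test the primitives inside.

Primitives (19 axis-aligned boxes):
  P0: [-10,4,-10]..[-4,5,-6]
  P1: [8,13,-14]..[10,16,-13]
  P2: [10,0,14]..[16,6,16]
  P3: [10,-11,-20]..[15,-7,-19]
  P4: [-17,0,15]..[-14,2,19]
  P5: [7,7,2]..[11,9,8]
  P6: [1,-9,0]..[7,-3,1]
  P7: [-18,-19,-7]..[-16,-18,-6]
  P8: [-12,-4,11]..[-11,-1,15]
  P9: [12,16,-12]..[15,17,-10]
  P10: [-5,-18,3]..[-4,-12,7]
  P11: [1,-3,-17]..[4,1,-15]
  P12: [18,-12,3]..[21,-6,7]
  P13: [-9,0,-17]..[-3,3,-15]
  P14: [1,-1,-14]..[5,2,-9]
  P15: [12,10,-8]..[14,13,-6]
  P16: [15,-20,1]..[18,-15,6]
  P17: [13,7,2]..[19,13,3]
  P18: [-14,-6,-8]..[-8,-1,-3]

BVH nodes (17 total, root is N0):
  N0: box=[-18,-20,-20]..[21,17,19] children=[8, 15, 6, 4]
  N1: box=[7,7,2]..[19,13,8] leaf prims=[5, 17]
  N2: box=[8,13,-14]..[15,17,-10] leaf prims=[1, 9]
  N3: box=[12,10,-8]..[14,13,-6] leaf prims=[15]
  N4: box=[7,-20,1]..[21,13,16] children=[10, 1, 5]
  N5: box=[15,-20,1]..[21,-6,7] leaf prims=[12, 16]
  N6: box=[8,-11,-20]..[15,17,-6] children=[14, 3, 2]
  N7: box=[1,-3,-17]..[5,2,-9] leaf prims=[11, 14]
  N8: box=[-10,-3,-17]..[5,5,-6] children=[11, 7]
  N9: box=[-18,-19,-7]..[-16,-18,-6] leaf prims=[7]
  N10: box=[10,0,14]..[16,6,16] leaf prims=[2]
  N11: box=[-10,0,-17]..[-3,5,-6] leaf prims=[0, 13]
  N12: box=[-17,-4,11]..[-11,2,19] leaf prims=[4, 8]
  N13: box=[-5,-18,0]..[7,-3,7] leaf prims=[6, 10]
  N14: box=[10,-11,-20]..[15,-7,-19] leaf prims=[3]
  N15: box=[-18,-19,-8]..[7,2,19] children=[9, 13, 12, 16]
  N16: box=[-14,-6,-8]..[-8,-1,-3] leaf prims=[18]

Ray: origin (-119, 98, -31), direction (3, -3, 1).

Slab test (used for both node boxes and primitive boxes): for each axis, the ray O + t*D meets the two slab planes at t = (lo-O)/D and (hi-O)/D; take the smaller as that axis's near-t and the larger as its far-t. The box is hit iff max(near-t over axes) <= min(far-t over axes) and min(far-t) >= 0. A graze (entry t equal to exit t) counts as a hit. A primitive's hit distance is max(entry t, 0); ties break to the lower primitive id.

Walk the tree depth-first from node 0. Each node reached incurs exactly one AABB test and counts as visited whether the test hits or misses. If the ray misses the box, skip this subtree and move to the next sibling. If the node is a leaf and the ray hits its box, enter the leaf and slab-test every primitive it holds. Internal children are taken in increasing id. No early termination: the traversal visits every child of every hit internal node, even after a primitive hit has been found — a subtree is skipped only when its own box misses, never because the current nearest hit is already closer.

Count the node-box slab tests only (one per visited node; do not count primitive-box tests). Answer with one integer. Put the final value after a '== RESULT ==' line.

Trace the traversal:
N0 x:[101/3,140/3] y:[27,118/3] z:[11,50] -> hit [101/3,118/3], descend [4, 6, 8, 15]
  N4 x:[42,140/3] y:[85/3,118/3] z:[32,47] -> miss, prune
  N6 x:[127/3,134/3] y:[27,109/3] z:[11,25] -> miss, prune
  N8 x:[109/3,124/3] y:[31,101/3] z:[14,25] -> miss, prune
  N15 x:[101/3,42] y:[32,39] z:[23,50] -> hit [101/3,39], descend [9, 12, 13, 16]
    N9 x:[101/3,103/3] y:[116/3,39] z:[24,25] -> miss, prune
    N12 x:[34,36] y:[32,34] z:[42,50] -> miss, prune
    N13 x:[38,42] y:[101/3,116/3] z:[31,38] -> hit [38,38] leaf, test {P6(miss), P10@t=38}
    N16 x:[35,37] y:[33,104/3] z:[23,28] -> miss, prune

order=[0, 4, 6, 8, 15, 9, 12, 13, 16]  |boxes|=9  |leaves|=1  hit=P10

== RESULT ==
9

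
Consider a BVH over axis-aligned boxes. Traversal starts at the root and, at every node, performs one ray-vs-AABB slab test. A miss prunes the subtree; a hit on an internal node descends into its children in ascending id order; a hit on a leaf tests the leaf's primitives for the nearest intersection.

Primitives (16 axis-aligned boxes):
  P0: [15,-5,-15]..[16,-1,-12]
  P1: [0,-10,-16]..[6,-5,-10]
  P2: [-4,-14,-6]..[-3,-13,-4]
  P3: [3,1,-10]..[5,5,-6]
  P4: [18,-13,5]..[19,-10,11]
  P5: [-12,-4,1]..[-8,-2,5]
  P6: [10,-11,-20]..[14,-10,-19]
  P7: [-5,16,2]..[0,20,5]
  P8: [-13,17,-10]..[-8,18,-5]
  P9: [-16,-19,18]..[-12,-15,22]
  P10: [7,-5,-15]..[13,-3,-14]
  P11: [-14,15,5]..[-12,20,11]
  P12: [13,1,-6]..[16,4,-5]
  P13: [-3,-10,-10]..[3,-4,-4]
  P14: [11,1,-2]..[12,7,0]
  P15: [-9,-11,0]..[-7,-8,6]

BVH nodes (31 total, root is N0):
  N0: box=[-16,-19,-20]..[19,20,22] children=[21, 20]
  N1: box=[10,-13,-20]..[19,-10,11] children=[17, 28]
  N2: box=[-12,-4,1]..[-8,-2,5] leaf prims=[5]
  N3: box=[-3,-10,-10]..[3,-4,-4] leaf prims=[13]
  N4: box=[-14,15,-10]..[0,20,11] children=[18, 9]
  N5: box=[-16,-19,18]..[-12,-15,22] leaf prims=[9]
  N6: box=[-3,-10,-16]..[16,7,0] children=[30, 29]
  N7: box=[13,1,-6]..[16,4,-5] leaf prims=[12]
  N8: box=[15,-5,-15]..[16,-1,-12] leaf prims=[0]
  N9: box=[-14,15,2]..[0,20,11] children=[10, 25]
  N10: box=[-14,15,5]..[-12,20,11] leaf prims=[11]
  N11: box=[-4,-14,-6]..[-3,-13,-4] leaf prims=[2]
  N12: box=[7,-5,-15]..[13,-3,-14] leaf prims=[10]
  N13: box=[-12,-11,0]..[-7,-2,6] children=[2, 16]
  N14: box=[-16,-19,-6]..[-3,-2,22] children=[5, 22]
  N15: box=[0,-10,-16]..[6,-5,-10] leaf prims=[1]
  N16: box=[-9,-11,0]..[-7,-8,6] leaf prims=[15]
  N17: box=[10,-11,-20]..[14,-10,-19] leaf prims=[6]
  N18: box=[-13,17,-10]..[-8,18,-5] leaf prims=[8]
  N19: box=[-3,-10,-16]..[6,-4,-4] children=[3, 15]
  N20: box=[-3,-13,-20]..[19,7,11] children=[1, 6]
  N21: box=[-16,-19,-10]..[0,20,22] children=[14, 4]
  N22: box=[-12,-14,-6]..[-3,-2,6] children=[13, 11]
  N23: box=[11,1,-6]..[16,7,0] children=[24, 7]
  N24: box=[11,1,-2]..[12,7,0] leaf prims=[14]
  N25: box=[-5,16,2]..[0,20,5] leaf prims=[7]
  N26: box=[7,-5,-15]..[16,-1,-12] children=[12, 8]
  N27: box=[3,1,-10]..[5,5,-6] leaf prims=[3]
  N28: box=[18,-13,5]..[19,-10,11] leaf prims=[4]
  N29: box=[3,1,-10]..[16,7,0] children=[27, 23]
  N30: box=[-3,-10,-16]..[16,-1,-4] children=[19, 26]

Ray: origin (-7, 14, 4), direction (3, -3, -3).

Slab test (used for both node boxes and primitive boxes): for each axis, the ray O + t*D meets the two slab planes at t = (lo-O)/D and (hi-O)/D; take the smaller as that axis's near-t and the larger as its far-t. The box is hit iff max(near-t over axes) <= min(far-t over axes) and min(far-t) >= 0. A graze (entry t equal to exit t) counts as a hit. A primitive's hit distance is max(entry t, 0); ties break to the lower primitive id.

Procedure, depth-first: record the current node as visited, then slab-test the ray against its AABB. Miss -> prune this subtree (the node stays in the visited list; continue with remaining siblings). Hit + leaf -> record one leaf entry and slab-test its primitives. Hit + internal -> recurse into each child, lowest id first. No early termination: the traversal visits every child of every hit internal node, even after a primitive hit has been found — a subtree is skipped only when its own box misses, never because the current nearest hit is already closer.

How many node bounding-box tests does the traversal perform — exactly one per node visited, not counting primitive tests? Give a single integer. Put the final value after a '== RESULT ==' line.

Trace the traversal:
N0 x:[-3,26/3] y:[-2,11] z:[-6,8] -> hit [-2,8], descend [20, 21]
  N20 x:[4/3,26/3] y:[7/3,9] z:[-7/3,8] -> hit [7/3,8], descend [1, 6]
    N1 x:[17/3,26/3] y:[8,9] z:[-7/3,8] -> hit [8,8], descend [17, 28]
      N17 x:[17/3,7] y:[8,25/3] z:[23/3,8] -> miss, prune
      N28 x:[25/3,26/3] y:[8,9] z:[-7/3,-1/3] -> miss, prune
    N6 x:[4/3,23/3] y:[7/3,8] z:[4/3,20/3] -> hit [7/3,20/3], descend [29, 30]
      N29 x:[10/3,23/3] y:[7/3,13/3] z:[4/3,14/3] -> hit [10/3,13/3], descend [23, 27]
        N23 x:[6,23/3] y:[7/3,13/3] z:[4/3,10/3] -> miss, prune
        N27 x:[10/3,4] y:[3,13/3] z:[10/3,14/3] -> hit [10/3,4] leaf, test {P3@t=10/3}
      N30 x:[4/3,23/3] y:[5,8] z:[8/3,20/3] -> hit [5,20/3], descend [19, 26]
        N19 x:[4/3,13/3] y:[6,8] z:[8/3,20/3] -> miss, prune
        N26 x:[14/3,23/3] y:[5,19/3] z:[16/3,19/3] -> hit [16/3,19/3], descend [8, 12]
          N8 x:[22/3,23/3] y:[5,19/3] z:[16/3,19/3] -> miss, prune
          N12 x:[14/3,20/3] y:[17/3,19/3] z:[6,19/3] -> hit [6,19/3] leaf, test {P10@t=6}
  N21 x:[-3,7/3] y:[-2,11] z:[-6,14/3] -> hit [-2,7/3], descend [4, 14]
    N4 x:[-7/3,7/3] y:[-2,-1/3] z:[-7/3,14/3] -> miss, prune
    N14 x:[-3,4/3] y:[16/3,11] z:[-6,10/3] -> miss, prune

Summary -> nodes [0, 20, 1, 17, 28, 6, 29, 23, 27, 30, 19, 26, 8, 12, 21, 4, 14]; box-tests=17; leaf-entries=2; first=P3

== RESULT ==
17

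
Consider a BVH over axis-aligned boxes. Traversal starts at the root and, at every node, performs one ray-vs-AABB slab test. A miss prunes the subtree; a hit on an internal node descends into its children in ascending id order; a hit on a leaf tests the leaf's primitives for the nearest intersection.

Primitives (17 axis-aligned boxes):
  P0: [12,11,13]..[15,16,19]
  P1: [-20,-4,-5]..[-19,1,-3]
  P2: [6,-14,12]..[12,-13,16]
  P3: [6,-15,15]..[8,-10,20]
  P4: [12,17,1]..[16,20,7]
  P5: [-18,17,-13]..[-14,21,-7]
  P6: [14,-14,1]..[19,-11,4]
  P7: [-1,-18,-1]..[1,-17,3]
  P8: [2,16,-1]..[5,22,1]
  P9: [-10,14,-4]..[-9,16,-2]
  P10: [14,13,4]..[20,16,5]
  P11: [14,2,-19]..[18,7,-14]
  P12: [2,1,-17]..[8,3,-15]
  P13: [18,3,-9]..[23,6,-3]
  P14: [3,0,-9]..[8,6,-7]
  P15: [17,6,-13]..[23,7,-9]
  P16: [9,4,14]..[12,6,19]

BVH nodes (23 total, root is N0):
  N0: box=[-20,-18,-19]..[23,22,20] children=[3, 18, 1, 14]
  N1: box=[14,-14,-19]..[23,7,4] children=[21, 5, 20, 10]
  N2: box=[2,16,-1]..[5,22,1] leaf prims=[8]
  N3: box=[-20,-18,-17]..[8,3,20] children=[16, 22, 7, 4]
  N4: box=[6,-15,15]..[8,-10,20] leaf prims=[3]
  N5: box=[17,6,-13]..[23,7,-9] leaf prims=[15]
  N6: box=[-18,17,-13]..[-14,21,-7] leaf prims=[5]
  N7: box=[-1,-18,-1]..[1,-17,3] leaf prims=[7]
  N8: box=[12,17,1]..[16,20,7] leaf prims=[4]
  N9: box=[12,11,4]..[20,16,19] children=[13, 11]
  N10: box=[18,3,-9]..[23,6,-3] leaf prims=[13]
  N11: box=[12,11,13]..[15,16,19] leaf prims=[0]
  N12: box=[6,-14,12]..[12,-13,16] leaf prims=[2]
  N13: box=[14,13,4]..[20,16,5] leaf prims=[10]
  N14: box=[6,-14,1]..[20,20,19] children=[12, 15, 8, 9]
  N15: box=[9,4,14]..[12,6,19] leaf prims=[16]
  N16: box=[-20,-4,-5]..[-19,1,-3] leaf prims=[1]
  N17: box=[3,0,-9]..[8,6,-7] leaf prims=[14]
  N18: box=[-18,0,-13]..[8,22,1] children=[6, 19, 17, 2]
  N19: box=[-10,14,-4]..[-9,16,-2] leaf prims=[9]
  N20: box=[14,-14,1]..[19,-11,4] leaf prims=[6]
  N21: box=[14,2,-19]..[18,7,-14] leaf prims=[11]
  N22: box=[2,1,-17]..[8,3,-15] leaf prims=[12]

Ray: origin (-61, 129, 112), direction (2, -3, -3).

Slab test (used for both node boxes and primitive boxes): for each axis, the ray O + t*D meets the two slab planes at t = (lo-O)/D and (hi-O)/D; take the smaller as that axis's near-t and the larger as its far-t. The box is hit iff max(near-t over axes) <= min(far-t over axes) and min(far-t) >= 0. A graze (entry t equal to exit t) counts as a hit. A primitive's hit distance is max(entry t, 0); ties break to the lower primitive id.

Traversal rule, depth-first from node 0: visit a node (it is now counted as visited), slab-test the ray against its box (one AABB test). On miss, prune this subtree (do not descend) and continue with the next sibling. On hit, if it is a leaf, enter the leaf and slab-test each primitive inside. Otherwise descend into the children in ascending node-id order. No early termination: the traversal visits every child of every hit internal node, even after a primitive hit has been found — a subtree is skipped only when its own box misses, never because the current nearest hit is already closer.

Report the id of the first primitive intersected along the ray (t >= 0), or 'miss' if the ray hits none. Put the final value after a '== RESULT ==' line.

Trace the traversal:
N0 x:[41/2,42] y:[107/3,49] z:[92/3,131/3] -> hit [107/3,42], descend [1, 3, 14, 18]
  N1 x:[75/2,42] y:[122/3,143/3] z:[36,131/3] -> hit [122/3,42], descend [5, 10, 20, 21]
    N5 x:[39,42] y:[122/3,41] z:[121/3,125/3] -> hit [122/3,41] leaf, test {P15@t=122/3}
    N10 x:[79/2,42] y:[41,42] z:[115/3,121/3] -> miss, prune
    N20 x:[75/2,40] y:[140/3,143/3] z:[36,37] -> miss, prune
    N21 x:[75/2,79/2] y:[122/3,127/3] z:[42,131/3] -> miss, prune
  N3 x:[41/2,69/2] y:[42,49] z:[92/3,43] -> miss, prune
  N14 x:[67/2,81/2] y:[109/3,143/3] z:[31,37] -> hit [109/3,37], descend [8, 9, 12, 15]
    N8 x:[73/2,77/2] y:[109/3,112/3] z:[35,37] -> hit [73/2,37] leaf, test {P4@t=73/2}
    N9 x:[73/2,81/2] y:[113/3,118/3] z:[31,36] -> miss, prune
    N12 x:[67/2,73/2] y:[142/3,143/3] z:[32,100/3] -> miss, prune
    N15 x:[35,73/2] y:[41,125/3] z:[31,98/3] -> miss, prune
  N18 x:[43/2,69/2] y:[107/3,43] z:[37,125/3] -> miss, prune

13 AABB tests over nodes [0, 1, 5, 10, 20, 21, 3, 14, 8, 9, 12, 15, 18]; 2 leaves entered; closest P4.

== RESULT ==
4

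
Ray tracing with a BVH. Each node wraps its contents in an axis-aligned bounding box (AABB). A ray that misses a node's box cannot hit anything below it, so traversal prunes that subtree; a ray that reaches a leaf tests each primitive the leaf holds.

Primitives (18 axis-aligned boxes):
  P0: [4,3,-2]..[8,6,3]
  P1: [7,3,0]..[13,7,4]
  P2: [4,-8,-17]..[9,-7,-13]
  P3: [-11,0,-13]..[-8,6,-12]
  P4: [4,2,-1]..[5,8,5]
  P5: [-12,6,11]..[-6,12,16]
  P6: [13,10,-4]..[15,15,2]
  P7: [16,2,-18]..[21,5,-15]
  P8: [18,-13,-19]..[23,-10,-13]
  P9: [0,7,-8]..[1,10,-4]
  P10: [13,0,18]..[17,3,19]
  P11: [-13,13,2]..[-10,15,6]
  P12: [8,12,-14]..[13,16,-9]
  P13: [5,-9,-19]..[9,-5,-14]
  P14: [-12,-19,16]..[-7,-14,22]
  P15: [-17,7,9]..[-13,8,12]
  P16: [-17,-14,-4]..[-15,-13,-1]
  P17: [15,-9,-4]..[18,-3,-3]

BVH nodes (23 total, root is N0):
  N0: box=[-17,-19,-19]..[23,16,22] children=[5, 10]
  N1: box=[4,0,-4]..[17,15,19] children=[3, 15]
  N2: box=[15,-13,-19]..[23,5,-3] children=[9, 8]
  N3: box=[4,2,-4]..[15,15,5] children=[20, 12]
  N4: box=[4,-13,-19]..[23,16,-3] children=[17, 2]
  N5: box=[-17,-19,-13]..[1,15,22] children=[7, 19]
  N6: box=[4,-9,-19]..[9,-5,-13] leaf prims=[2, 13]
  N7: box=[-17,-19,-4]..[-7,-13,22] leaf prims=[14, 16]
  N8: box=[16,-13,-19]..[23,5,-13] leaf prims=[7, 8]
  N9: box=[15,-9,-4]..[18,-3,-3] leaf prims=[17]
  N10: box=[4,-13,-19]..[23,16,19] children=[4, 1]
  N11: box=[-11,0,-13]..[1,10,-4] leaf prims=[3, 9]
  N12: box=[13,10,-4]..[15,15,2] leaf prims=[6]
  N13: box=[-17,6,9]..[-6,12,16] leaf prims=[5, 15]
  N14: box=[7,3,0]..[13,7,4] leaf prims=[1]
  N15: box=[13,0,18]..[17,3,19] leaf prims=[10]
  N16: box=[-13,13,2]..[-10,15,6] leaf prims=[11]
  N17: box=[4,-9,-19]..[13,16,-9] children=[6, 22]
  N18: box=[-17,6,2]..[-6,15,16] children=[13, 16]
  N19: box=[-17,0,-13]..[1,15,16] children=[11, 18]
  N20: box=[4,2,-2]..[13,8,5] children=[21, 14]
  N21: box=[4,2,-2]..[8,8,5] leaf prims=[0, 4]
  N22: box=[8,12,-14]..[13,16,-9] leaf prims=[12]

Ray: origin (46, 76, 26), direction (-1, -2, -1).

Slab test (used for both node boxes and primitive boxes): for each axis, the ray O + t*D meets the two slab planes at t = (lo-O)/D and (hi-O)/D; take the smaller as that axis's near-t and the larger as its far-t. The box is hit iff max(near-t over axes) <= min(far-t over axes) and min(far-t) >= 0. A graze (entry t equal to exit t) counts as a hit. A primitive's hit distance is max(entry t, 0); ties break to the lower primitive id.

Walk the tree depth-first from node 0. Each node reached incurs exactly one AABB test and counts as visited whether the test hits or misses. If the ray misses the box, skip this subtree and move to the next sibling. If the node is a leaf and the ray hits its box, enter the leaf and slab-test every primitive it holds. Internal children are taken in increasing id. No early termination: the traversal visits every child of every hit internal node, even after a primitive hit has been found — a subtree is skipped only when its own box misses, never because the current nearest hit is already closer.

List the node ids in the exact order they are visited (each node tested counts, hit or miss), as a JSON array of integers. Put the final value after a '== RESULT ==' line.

Trace the traversal:
N0 x:[23,63] y:[30,95/2] z:[4,45] -> hit [30,45], descend [5, 10]
  N5 x:[45,63] y:[61/2,95/2] z:[4,39] -> miss, prune
  N10 x:[23,42] y:[30,89/2] z:[7,45] -> hit [30,42], descend [1, 4]
    N1 x:[29,42] y:[61/2,38] z:[7,30] -> miss, prune
    N4 x:[23,42] y:[30,89/2] z:[29,45] -> hit [30,42], descend [2, 17]
      N2 x:[23,31] y:[71/2,89/2] z:[29,45] -> miss, prune
      N17 x:[33,42] y:[30,85/2] z:[35,45] -> hit [35,42], descend [6, 22]
        N6 x:[37,42] y:[81/2,85/2] z:[39,45] -> hit [81/2,42] leaf, test {P2@t=83/2, P13@t=81/2}
        N22 x:[33,38] y:[30,32] z:[35,40] -> miss, prune

Summary -> nodes [0, 5, 10, 1, 4, 2, 17, 6, 22]; box-tests=9; leaf-entries=1; first=P13

== RESULT ==
[0, 5, 10, 1, 4, 2, 17, 6, 22]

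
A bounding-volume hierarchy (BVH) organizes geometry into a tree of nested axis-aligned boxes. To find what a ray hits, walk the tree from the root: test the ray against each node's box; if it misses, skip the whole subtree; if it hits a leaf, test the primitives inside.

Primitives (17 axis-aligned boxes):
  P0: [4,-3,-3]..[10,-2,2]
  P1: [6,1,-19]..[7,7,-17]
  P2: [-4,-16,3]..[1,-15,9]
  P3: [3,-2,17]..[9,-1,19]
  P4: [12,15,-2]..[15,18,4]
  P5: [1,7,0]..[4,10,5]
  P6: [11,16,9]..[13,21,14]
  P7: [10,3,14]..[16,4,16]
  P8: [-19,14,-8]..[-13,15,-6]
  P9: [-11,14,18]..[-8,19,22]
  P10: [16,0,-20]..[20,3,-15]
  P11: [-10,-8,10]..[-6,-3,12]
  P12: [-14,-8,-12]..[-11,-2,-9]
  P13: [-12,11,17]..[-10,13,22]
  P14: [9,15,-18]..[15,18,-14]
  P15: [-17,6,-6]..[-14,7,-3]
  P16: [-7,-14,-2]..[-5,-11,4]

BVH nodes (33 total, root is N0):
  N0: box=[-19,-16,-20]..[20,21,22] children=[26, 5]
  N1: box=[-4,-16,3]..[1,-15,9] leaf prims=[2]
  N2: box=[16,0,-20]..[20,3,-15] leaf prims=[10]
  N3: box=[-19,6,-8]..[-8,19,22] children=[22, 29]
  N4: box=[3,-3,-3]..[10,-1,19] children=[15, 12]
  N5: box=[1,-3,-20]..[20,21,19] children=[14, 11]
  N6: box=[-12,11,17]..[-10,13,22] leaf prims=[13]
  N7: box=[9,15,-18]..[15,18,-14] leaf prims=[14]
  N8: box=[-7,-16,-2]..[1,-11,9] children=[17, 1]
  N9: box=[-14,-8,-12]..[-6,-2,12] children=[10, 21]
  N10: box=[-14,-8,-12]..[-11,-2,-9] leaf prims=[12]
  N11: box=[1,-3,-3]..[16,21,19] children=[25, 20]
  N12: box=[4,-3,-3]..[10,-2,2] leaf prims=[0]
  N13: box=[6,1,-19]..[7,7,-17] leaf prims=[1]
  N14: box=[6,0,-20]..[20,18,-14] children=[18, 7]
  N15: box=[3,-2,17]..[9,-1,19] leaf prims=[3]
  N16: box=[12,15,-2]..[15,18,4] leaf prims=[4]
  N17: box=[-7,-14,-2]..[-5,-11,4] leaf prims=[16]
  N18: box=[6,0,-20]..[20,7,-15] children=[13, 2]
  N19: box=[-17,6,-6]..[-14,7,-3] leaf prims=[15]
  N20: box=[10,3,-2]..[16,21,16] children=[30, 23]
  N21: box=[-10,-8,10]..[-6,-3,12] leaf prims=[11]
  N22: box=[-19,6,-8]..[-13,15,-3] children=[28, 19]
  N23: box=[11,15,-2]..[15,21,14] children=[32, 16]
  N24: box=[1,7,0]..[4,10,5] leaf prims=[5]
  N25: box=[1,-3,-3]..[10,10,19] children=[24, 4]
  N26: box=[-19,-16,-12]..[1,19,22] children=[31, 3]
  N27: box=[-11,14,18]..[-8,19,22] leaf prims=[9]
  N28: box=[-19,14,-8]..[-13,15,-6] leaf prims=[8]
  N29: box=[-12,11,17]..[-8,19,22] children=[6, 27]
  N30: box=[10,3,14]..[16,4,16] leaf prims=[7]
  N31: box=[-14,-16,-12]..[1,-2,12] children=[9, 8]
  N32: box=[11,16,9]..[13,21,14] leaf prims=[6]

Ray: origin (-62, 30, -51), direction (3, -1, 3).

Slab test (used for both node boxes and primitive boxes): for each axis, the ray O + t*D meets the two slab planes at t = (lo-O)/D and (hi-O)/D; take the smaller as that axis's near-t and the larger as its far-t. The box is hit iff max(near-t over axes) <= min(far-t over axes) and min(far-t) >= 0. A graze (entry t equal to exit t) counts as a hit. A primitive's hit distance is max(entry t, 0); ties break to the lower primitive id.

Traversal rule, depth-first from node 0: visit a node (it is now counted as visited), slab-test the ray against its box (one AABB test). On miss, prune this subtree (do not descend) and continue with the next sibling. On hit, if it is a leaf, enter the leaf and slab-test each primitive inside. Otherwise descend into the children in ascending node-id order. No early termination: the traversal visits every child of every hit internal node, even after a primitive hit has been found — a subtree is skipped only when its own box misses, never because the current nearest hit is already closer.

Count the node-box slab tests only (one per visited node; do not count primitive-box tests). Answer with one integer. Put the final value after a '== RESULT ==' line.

Walk:
N0 x:[43/3,82/3] y:[9,46] z:[31/3,73/3] -> hit [43/3,73/3], descend [5, 26]
  N5 x:[21,82/3] y:[9,33] z:[31/3,70/3] -> hit [21,70/3], descend [11, 14]
    N11 x:[21,26] y:[9,33] z:[16,70/3] -> hit [21,70/3], descend [20, 25]
      N20 x:[24,26] y:[9,27] z:[49/3,67/3] -> miss, prune
      N25 x:[21,24] y:[20,33] z:[16,70/3] -> hit [21,70/3], descend [4, 24]
        N4 x:[65/3,24] y:[31,33] z:[16,70/3] -> miss, prune
        N24 x:[21,22] y:[20,23] z:[17,56/3] -> miss, prune
    N14 x:[68/3,82/3] y:[12,30] z:[31/3,37/3] -> miss, prune
  N26 x:[43/3,21] y:[11,46] z:[13,73/3] -> hit [43/3,21], descend [3, 31]
    N3 x:[43/3,18] y:[11,24] z:[43/3,73/3] -> hit [43/3,18], descend [22, 29]
      N22 x:[43/3,49/3] y:[15,24] z:[43/3,16] -> hit [15,16], descend [19, 28]
        N19 x:[15,16] y:[23,24] z:[15,16] -> miss, prune
        N28 x:[43/3,49/3] y:[15,16] z:[43/3,15] -> hit [15,15] leaf, test {P8@t=15}
      N29 x:[50/3,18] y:[11,19] z:[68/3,73/3] -> miss, prune
    N31 x:[16,21] y:[32,46] z:[13,21] -> miss, prune

order=[0, 5, 11, 20, 25, 4, 24, 14, 26, 3, 22, 19, 28, 29, 31]  |boxes|=15  |leaves|=1  hit=P8

== RESULT ==
15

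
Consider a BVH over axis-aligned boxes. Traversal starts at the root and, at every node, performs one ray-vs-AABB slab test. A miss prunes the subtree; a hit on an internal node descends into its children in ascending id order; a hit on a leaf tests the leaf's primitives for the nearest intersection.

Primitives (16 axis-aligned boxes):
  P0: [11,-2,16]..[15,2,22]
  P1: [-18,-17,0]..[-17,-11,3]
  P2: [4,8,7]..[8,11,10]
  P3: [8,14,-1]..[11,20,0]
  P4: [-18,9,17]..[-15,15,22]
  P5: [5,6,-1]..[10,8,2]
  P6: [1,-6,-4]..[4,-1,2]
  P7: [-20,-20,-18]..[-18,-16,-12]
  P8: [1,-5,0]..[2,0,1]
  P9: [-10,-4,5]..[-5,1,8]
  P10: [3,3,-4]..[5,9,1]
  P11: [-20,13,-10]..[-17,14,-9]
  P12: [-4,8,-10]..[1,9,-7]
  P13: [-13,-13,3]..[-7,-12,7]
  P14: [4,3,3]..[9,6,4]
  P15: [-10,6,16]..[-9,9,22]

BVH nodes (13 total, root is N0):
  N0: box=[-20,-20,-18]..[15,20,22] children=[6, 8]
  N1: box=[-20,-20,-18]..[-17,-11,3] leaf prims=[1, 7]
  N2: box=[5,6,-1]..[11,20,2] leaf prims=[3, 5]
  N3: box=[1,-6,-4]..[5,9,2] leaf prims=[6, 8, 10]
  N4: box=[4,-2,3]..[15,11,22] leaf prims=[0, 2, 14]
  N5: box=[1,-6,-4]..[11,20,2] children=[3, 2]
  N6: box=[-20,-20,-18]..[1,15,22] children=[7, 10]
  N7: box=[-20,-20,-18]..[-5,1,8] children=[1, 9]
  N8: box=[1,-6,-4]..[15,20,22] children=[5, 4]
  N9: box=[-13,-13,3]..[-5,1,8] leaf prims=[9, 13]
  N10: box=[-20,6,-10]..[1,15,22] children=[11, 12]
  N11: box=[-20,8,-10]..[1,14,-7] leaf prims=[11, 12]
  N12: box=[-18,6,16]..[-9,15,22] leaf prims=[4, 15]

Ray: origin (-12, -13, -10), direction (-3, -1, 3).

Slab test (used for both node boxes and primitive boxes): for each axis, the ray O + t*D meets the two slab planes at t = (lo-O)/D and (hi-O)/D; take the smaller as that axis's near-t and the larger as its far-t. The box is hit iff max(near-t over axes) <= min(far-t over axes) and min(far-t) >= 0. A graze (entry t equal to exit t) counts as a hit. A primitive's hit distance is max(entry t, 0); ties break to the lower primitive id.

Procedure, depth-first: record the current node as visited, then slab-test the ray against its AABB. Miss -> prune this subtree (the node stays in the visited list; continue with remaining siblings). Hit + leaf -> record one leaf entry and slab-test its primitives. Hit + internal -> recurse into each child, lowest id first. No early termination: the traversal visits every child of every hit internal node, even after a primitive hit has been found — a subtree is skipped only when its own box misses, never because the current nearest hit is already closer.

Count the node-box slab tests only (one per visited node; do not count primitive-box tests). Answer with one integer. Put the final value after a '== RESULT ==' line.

Walk:
N0 x:[-9,8/3] y:[-33,7] z:[-8/3,32/3] -> hit [-8/3,8/3], descend [6, 8]
  N6 x:[-13/3,8/3] y:[-28,7] z:[-8/3,32/3] -> hit [-8/3,8/3], descend [7, 10]
    N7 x:[-7/3,8/3] y:[-14,7] z:[-8/3,6] -> hit [-7/3,8/3], descend [1, 9]
      N1 x:[5/3,8/3] y:[-2,7] z:[-8/3,13/3] -> hit [5/3,8/3] leaf, test {P1(miss), P7(miss)}
      N9 x:[-7/3,1/3] y:[-14,0] z:[13/3,6] -> miss, prune
    N10 x:[-13/3,8/3] y:[-28,-19] z:[0,32/3] -> miss, prune
  N8 x:[-9,-13/3] y:[-33,-7] z:[2,32/3] -> miss, prune

7 AABB tests over nodes [0, 6, 7, 1, 9, 10, 8]; 1 leaf entered; closest miss.

== RESULT ==
7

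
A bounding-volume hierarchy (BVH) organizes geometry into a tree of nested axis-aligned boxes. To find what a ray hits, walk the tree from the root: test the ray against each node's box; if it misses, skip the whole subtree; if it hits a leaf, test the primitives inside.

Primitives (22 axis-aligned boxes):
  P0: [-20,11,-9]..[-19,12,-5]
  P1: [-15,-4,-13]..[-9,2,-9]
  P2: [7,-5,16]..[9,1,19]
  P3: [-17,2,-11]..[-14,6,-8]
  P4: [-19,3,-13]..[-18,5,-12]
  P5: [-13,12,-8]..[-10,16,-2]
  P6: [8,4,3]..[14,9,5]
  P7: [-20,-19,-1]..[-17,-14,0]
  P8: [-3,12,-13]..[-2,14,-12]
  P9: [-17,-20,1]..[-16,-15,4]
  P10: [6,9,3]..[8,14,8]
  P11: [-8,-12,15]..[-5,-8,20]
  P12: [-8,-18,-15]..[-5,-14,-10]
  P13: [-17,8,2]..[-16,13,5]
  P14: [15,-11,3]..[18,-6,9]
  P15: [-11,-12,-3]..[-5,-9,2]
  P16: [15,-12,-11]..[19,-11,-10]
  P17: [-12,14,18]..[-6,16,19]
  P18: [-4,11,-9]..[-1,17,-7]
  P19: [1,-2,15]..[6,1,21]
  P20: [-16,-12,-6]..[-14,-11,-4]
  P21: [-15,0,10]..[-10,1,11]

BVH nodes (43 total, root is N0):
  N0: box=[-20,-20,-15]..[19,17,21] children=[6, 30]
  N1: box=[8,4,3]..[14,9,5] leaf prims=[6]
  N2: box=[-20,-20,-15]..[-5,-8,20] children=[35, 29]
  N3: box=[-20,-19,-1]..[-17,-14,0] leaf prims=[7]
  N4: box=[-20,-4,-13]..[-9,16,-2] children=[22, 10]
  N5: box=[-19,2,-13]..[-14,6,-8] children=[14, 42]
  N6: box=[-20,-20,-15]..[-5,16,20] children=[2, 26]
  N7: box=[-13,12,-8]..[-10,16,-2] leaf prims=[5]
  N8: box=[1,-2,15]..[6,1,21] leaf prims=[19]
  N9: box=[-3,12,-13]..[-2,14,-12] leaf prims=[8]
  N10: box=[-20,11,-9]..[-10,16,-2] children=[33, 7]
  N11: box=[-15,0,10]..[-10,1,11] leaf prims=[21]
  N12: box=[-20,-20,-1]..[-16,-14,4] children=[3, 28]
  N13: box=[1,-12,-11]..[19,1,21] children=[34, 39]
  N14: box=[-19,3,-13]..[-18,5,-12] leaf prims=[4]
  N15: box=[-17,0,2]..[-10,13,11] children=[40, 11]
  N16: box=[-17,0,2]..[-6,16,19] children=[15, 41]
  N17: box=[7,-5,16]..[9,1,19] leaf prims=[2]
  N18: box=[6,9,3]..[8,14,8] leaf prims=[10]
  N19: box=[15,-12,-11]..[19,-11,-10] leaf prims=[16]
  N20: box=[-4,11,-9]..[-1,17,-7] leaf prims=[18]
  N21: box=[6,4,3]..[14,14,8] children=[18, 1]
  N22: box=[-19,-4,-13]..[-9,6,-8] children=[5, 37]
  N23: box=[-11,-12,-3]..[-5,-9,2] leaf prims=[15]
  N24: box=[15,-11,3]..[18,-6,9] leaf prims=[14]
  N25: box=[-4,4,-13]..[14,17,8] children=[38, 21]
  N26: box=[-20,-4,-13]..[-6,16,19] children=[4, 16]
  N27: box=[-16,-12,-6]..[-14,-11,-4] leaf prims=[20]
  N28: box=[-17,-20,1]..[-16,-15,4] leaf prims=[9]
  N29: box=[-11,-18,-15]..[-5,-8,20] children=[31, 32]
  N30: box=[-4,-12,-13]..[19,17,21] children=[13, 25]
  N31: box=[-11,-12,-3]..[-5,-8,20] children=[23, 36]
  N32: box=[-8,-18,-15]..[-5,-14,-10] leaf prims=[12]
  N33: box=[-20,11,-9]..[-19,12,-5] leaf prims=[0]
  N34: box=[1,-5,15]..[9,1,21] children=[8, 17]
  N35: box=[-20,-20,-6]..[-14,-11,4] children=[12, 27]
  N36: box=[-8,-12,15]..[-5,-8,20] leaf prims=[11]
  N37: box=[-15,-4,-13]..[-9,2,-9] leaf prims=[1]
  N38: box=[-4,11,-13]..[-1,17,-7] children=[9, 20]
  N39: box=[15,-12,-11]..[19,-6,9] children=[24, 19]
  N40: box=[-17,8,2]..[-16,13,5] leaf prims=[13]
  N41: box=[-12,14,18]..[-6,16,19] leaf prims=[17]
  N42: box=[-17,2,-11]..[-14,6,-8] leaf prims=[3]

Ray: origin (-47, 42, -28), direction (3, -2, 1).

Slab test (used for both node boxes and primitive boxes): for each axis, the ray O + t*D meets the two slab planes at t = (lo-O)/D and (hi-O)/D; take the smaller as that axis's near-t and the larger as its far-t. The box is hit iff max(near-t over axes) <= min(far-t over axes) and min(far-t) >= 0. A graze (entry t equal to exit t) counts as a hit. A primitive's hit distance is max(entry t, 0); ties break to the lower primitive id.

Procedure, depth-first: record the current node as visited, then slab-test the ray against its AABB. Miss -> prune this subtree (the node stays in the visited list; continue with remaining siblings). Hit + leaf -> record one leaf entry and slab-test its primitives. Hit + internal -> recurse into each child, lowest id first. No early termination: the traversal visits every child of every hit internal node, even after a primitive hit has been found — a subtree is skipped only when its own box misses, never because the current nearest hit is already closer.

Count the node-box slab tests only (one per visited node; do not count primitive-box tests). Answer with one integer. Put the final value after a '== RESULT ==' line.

Traverse from the root:
N0 x:[9,22] y:[25/2,31] z:[13,49] -> hit [13,22], descend [6, 30]
  N6 x:[9,14] y:[13,31] z:[13,48] -> hit [13,14], descend [2, 26]
    N2 x:[9,14] y:[25,31] z:[13,48] -> miss, prune
    N26 x:[9,41/3] y:[13,23] z:[15,47] -> miss, prune
  N30 x:[43/3,22] y:[25/2,27] z:[15,49] -> hit [15,22], descend [13, 25]
    N13 x:[16,22] y:[41/2,27] z:[17,49] -> hit [41/2,22], descend [34, 39]
      N34 x:[16,56/3] y:[41/2,47/2] z:[43,49] -> miss, prune
      N39 x:[62/3,22] y:[24,27] z:[17,37] -> miss, prune
    N25 x:[43/3,61/3] y:[25/2,19] z:[15,36] -> hit [15,19], descend [21, 38]
      N21 x:[53/3,61/3] y:[14,19] z:[31,36] -> miss, prune
      N38 x:[43/3,46/3] y:[25/2,31/2] z:[15,21] -> hit [15,46/3], descend [9, 20]
        N9 x:[44/3,15] y:[14,15] z:[15,16] -> hit [15,15] leaf, test {P8@t=15}
        N20 x:[43/3,46/3] y:[25/2,31/2] z:[19,21] -> miss, prune

Summary -> nodes [0, 6, 2, 26, 30, 13, 34, 39, 25, 21, 38, 9, 20]; box-tests=13; leaf-entries=1; first=P8

== RESULT ==
13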